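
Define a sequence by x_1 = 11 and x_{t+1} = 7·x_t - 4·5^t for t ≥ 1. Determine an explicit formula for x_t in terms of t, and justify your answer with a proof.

x_t = 2·5^t + 7^(t - 1)

Computing the first terms: x_1 = 11, x_2 = 57, x_3 = 299. This suggests x_t = 2·5^t + 7^(t - 1).
Base step (t = 1): the formula gives 11 = 11 = x_1.
Inductive step: assume the claim holds for t = i, so x_i = 2·5^i + 7^(i - 1).
Then x_{i+1} = 7·x_i - 4·5^i = 7·(2·5^i + 7^(i - 1)) - 4·5^i = 2·5^(i + 1) + 7^i = 2·5^(i+1) + 7^((i+1) - 1),
which is the claimed formula at t = i+1.
Hence, by induction on t, the claim holds for every t ≥ 1.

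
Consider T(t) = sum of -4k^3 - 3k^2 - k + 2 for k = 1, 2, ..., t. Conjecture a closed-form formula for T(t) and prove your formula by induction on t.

We claim T(t) = -t(t^3 + 3t^2 + 3t - 1) for all t ≥ 1.
For the base case t = 1: T(1) = -6, and the closed form gives -6. They agree.
Suppose the result is true for t = k, so T(k) = k(-k^3 - 3k^2 - 3k + 1).
Then T(k+1) = T(k) + (-k - 4(k + 1)^3 - 3(k + 1)^2 + 1) = (k(-k^3 - 3k^2 - 3k + 1)) + (-k - 4(k + 1)^3 - 3(k + 1)^2 + 1).
Simplifying, T(k+1) = -(k + 1)(k^3 + 6k^2 + 12k + 6) = -(k+1)((k+1)^3 + 3(k+1)^2 + 3(k+1) - 1),
which is the closed form with t = k+1.
This completes the induction.

T(t) = -t(t^3 + 3t^2 + 3t - 1)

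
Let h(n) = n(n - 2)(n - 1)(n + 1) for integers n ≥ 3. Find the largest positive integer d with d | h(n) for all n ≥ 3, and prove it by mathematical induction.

Computing the first values: h(3) = 24 and h(4) = 120; gcd(24, 120) = 24, so d ≤ 24.
We prove 24 | n(n - 2)(n - 1)(n + 1) for all n ≥ 3 by induction on n.
For the base case n = 3: h(3) = 24 = 24·(1), so 24 | h(3).
Inductive step: suppose the statement holds for some r ≥ 3, i.e. 24 | h(r). Then
h(r+1) − h(r) = (r-1)·r·(r+1)·(r+2) − (r-2)·(r-1)·r·(r+1) = (r-1)·r·(r+1)·[(r+2) − (r-2)] = 4·(r-1)·r·(r+1). The product of 3 consecutive integers is divisible by (3)! = 6, so h(r+1) − h(r) is divisible by 4·6 = 24. By the inductive hypothesis 24 | h(r), hence 24 | h(r+1).
By the principle of mathematical induction, the result holds for all n ≥ 3.
Therefore the largest such d is 24.

d = 24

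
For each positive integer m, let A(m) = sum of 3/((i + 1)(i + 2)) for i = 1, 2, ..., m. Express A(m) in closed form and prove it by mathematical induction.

A(m) = 3m/(2(m + 2))

We claim A(m) = 3m/(2(m + 2)) for all m ≥ 1.
Base case (m = 1): A(1) = 1/2, and the closed form gives 1/2. They agree.
Suppose the result is true for m = i, so A(i) = 3i/(2(i + 2)).
Then A(i+1) = A(i) + (3/((i + 2)(i + 3))) = (3i/(2(i + 2))) + (3/((i + 2)(i + 3))).
Simplifying, A(i+1) = 3(i + 1)/(2(i + 3)) = 3(i+1)/(2((i+1) + 2)),
which is the closed form with m = i+1.
By the principle of mathematical induction, the result holds for all m ≥ 1.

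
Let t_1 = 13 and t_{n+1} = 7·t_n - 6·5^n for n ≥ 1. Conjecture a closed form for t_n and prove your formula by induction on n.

t_n = 3·5^n - 2·7^(n - 1)

Computing the first terms: t_1 = 13, t_2 = 61, t_3 = 277. This suggests t_n = 3·5^n - 2·7^(n - 1).
Base case (n = 1): the formula gives 13 = 13 = t_1.
Inductive step: suppose the statement holds for some m ≥ 1, so t_m = 3·5^m - 2·7^(m - 1).
Then t_{m+1} = 7·t_m - 6·5^m = 7·(3·5^m - 2·7^(m - 1)) - 6·5^m = 3·5^(m + 1) - 2·7^m = 3·5^(m+1) - 2·7^((m+1) - 1),
which is the claimed formula at n = m+1.
By the principle of mathematical induction, the result holds for all n ≥ 1.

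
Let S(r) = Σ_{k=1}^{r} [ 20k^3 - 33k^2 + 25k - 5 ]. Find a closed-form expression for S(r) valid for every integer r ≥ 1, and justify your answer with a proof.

S(r) = r(5r^3 - r^2 + r + 2)

We claim S(r) = r(5r^3 - r^2 + r + 2) for all r ≥ 1.
For the base case r = 1: S(1) = 7, and the closed form gives 7. They agree.
Inductive step: suppose the statement holds for some k ≥ 1, so S(k) = k(5k^3 - k^2 + k + 2).
Then S(k+1) = S(k) + (20k^3 + 27k^2 + 19k + 7) = (k(5k^3 - k^2 + k + 2)) + (20k^3 + 27k^2 + 19k + 7).
Simplifying, S(k+1) = (k + 1)(5k^3 + 14k^2 + 14k + 7) = (k+1)(5(k+1)^3 - (k+1)^2 + (k+1) + 2),
which is the closed form with r = k+1.
By induction, the statement is established for all r ≥ 1.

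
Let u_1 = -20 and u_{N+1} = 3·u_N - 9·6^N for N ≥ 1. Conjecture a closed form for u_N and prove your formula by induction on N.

u_N = -2·3^(N - 1) - 3·6^N

Computing the first terms: u_1 = -20, u_2 = -114, u_3 = -666. This suggests u_N = -2·3^(N - 1) - 3·6^N.
When N = 1: the formula gives -20 = -20 = u_1.
Suppose the result is true for N = j, so u_j = -2·3^(j - 1) - 3·6^j.
Then u_{j+1} = 3·u_j - 9·6^j = 3·(-2·3^(j - 1) - 3·6^j) - 9·6^j = -2·3^j - 3·6^(j + 1) = -2·3^((j+1) - 1) - 3·6^(j+1),
which is the claimed formula at N = j+1.
Hence, by induction on N, the claim holds for every N ≥ 1.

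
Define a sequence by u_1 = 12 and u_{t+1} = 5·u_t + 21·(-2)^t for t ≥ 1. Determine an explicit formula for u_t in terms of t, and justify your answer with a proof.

Computing the first terms: u_1 = 12, u_2 = 18, u_3 = 174. This suggests u_t = -3(-2)^t + 6·5^(t - 1).
Base step (t = 1): the formula gives 12 = 12 = u_1.
Suppose the result is true for t = m, so u_m = -3(-2)^m + 6·5^(m - 1).
Then u_{m+1} = 5·u_m + 21·(-2)^m = 5·(-3(-2)^m + 6·5^(m - 1)) + 21·(-2)^m = -3(-2)^(m + 1) + 6·5^m = -3(-2)^(m+1) + 6·5^((m+1) - 1),
which is the claimed formula at t = m+1.
By the principle of mathematical induction, the result holds for all t ≥ 1.

u_t = -3(-2)^t + 6·5^(t - 1)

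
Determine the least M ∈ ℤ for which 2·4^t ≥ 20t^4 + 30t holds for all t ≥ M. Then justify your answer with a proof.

M = 8

At t = 7: 32768 < 48230, so the inequality fails and M ≥ 8. We prove 2·4^t ≥ 20t^4 + 30t for all t ≥ 8.
Base case (t = 8): 2·4^t = 131072 and 20t^4 + 30t = 82160, so 131072 ≥ 82160.
Inductive step: assume the claim holds for t = m, so 2·4^m ≥ 20m^4 + 30m.
Then 2·4^(m + 1) = 4·(2·4^m) ≥ 4·(20m^4 + 30m).
Also, for m ≥ 8 we have 4·(20m^4 + 30m) ≥ 20(m+1)^4 + 30(m+1), since 4·(20m^4 + 30m) − (20(m+1)^4 + 30(m+1)) = 60m^4 - 80m^3 - 120m^2 + 10m - 50, which is nonnegative for all m ≥ 8.
Combining, 2·4^(m + 1) ≥ 20(m+1)^4 + 30(m+1).
Hence, by induction on t, the claim holds for every t ≥ 8.
Hence the smallest such M is 8.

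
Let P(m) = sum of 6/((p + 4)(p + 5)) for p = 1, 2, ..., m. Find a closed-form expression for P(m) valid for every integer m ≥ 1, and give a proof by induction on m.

We claim P(m) = 6m/(5(m + 5)) for all m ≥ 1.
When m = 1: P(1) = 1/5, and the closed form gives 1/5. They agree.
Inductive step: suppose the statement holds for some p ≥ 1, so P(p) = 6p/(5(p + 5)).
Then P(p+1) = P(p) + (6/((p + 5)(p + 6))) = (6p/(5(p + 5))) + (6/((p + 5)(p + 6))).
Simplifying, P(p+1) = 6(p + 1)/(5(p + 6)) = 6(p+1)/(5((p+1) + 5)),
which is the closed form with m = p+1.
By induction, the statement is established for all m ≥ 1.

P(m) = 6m/(5(m + 5))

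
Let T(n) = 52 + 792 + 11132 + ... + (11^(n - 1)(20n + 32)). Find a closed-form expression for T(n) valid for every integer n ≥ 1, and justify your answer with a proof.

T(n) = 11^n(2n + 3) - 3

We claim T(n) = 11^n(2n + 3) - 3 for all n ≥ 1.
When n = 1: T(1) = 52, and the closed form gives 52. They agree.
Inductive step: assume the claim holds for n = m, so T(m) = 11^m(2m + 3) - 3.
Then T(m+1) = T(m) + (11^m(20m + 52)) = (11^m(2m + 3) - 3) + (11^m(20m + 52)).
Simplifying, T(m+1) = 22·11^m·m + 55·11^m - 3 = 11^(m+1)(2(m+1) + 3) - 3,
which is the closed form with n = m+1.
Hence, by induction on n, the claim holds for every n ≥ 1.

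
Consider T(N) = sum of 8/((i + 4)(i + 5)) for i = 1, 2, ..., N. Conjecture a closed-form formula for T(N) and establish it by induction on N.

We claim T(N) = 8N/(5(N + 5)) for all N ≥ 1.
Base case (N = 1): T(1) = 4/15, and the closed form gives 4/15. They agree.
For the inductive step, assume it holds for an arbitrary i ≥ 1, so T(i) = 8i/(5(i + 5)).
Then T(i+1) = T(i) + (8/((i + 5)(i + 6))) = (8i/(5(i + 5))) + (8/((i + 5)(i + 6))).
Simplifying, T(i+1) = 8(i + 1)/(5(i + 6)) = 8(i+1)/(5((i+1) + 5)),
which is the closed form with N = i+1.
By induction, the statement is established for all N ≥ 1.

T(N) = 8N/(5(N + 5))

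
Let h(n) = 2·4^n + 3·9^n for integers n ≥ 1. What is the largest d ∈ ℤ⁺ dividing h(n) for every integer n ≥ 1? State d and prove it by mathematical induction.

Computing the first values: h(1) = 35 and h(2) = 275; gcd(35, 275) = 5, so d ≤ 5.
We prove 5 | 2·4^n + 3·9^n for all n ≥ 1 by induction on n.
When n = 1: h(1) = 35 = 5·(7), so 5 | h(1).
Inductive step: suppose the statement holds for some r ≥ 1, i.e. 5 | h(r). Then
h(r+1) − 9·h(r) = (2·4^(r+1) + 3·9^(r+1)) − 9·(2·4^r + 3·9^r) = (2)·4^r·(4 − 9) = (-10)·4^r. Since 5 | h(r) by the inductive hypothesis, 5 | 9·h(r); and 5 | -10 since -10 = 5·-2. Therefore 5 | h(r+1).
Hence, by induction on n, the claim holds for every n ≥ 1.
Therefore the largest such d is 5.

d = 5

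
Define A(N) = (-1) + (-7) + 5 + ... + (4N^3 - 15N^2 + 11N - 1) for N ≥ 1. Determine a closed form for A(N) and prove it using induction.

We claim A(N) = N(N^3 - 3N^2 - N + 2) for all N ≥ 1.
For the base case N = 1: A(1) = -1, and the closed form gives -1. They agree.
Inductive step: suppose the statement holds for some p ≥ 1, so A(p) = p(p^3 - 3p^2 - p + 2).
Then A(p+1) = A(p) + (4p^3 - 3p^2 - 7p - 1) = (p(p^3 - 3p^2 - p + 2)) + (4p^3 - 3p^2 - 7p - 1).
Simplifying, A(p+1) = (p + 1)(p^3 - 4p - 1) = (p+1)((p+1)^3 - 3(p+1)^2 - (p+1) + 2),
which is the closed form with N = p+1.
By induction, the statement is established for all N ≥ 1.

A(N) = N(N^3 - 3N^2 - N + 2)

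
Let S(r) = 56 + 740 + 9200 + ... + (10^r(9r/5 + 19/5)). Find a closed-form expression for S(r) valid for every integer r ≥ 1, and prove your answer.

We claim S(r) = 2·10^r(r + 2) - 4 for all r ≥ 1.
For the base case r = 1: S(1) = 56, and the closed form gives 56. They agree.
For the inductive step, assume it holds for an arbitrary p ≥ 1, so S(p) = 2·10^p(p + 2) - 4.
Then S(p+1) = S(p) + (10^p(18p + 56)) = (2·10^p(p + 2) - 4) + (10^p(18p + 56)).
Simplifying, S(p+1) = 20·10^p·p + 60·10^p - 4 = 2·10^(p+1)((p+1) + 2) - 4,
which is the closed form with r = p+1.
Hence, by induction on r, the claim holds for every r ≥ 1.

S(r) = 2·10^r(r + 2) - 4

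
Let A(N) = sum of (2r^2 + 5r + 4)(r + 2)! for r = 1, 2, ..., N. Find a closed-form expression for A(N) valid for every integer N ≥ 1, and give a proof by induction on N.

We claim A(N) = (2N + 1)(N + 3)! - 6 for all N ≥ 1.
For the base case N = 1: A(1) = 66, and the closed form gives 66. They agree.
For the inductive step, assume it holds for an arbitrary r ≥ 1, so A(r) = (2r + 1)(r + 3)! - 6.
Then A(r+1) = A(r) + ((2r^2 + 9r + 11)(r + 3)!) = ((2r + 1)(r + 3)! - 6) + ((2r^2 + 9r + 11)(r + 3)!).
Simplifying, A(r+1) = (2(r+1) + 1)((r+1) + 3)! - 6,
which is the closed form with N = r+1.
This completes the induction.

A(N) = (2N + 1)(N + 3)! - 6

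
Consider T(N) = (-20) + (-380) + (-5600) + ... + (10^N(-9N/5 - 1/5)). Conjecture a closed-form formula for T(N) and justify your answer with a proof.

We claim T(N) = -2·10^N·N for all N ≥ 1.
For the base case N = 1: T(1) = -20, and the closed form gives -20. They agree.
Inductive step: suppose the statement holds for some m ≥ 1, so T(m) = -2·10^m·m.
Then T(m+1) = T(m) + (10^m(-18m - 20)) = (-2·10^m·m) + (10^m(-18m - 20)).
Simplifying, T(m+1) = 20·10^m(-m - 1) = -2·10^(m+1)·(m+1),
which is the closed form with N = m+1.
This completes the induction.

T(N) = -2·10^N·N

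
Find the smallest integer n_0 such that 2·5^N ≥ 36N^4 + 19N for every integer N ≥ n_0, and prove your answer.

n_0 = 7

At N = 6: 31250 < 46770, so the inequality fails and n_0 ≥ 7. We prove 2·5^N ≥ 36N^4 + 19N for all N ≥ 7.
Base case (N = 7): 2·5^N = 156250 and 36N^4 + 19N = 86569, so 156250 ≥ 86569.
Suppose the result is true for N = k, so 2·5^k ≥ 36k^4 + 19k.
Then 2·5^(k + 1) = 5·(2·5^k) ≥ 5·(36k^4 + 19k).
Also, for k ≥ 7 we have 5·(36k^4 + 19k) ≥ 36(k+1)^4 + 19(k+1), since 5·(36k^4 + 19k) − (36(k+1)^4 + 19(k+1)) = 144k^4 - 144k^3 - 216k^2 - 68k - 55, which is nonnegative for all k ≥ 7.
Combining, 2·5^(k + 1) ≥ 36(k+1)^4 + 19(k+1).
This completes the induction.
Hence the smallest such n_0 is 7.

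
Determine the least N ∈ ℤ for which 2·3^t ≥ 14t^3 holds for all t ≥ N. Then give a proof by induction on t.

At t = 7: 4374 < 4802, so the inequality fails and N ≥ 8. We prove 2·3^t ≥ 14t^3 for all t ≥ 8.
For the base case t = 8: 2·3^t = 13122 and 14t^3 = 7168, so 13122 ≥ 7168.
Suppose the result is true for t = p, so 2·3^p ≥ 14p^3.
Then 2·3^(p + 1) = 3·(2·3^p) ≥ 3·(14p^3).
Also, for p ≥ 8 we have 3·(14p^3) ≥ 14(p+1)^3, since 3 ≥ (1 + 1/p)^3 for all p ≥ 8.
Combining, 2·3^(p + 1) ≥ 14(p+1)^3.
This completes the induction.
Hence the smallest such N is 8.

N = 8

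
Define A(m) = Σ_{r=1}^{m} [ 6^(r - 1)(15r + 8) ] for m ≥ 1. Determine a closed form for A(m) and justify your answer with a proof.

We claim A(m) = 6^m(3m + 1) - 1 for all m ≥ 1.
Base step (m = 1): A(1) = 23, and the closed form gives 23. They agree.
Suppose the result is true for m = r, so A(r) = 6^r(3r + 1) - 1.
Then A(r+1) = A(r) + (6^r(15r + 23)) = (6^r(3r + 1) - 1) + (6^r(15r + 23)).
Simplifying, A(r+1) = 18·6^r·r + 24·6^r - 1 = 6^(r+1)(3(r+1) + 1) - 1,
which is the closed form with m = r+1.
By the principle of mathematical induction, the result holds for all m ≥ 1.

A(m) = 6^m(3m + 1) - 1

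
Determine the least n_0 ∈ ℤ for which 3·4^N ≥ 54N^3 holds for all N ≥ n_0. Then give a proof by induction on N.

At N = 5: 3072 < 6750, so the inequality fails and n_0 ≥ 6. We prove 3·4^N ≥ 54N^3 for all N ≥ 6.
Base case (N = 6): 3·4^N = 12288 and 54N^3 = 11664, so 12288 ≥ 11664.
Inductive step: assume the claim holds for N = k, so 3·4^k ≥ 54k^3.
Then 3·4^(k + 1) = 4·(3·4^k) ≥ 4·(54k^3).
Also, for k ≥ 6 we have 4·(54k^3) ≥ 54(k+1)^3, since 4 ≥ (1 + 1/k)^3 for all k ≥ 6.
Combining, 3·4^(k + 1) ≥ 54(k+1)^3.
This completes the induction.
Hence the smallest such n_0 is 6.

n_0 = 6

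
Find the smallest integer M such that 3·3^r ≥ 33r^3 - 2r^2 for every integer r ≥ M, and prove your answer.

M = 8

At r = 7: 6561 < 11221, so the inequality fails and M ≥ 8. We prove 3·3^r ≥ 33r^3 - 2r^2 for all r ≥ 8.
Base step (r = 8): 3·3^r = 19683 and 33r^3 - 2r^2 = 16768, so 19683 ≥ 16768.
Suppose the result is true for r = p, so 3·3^p ≥ 33p^3 - 2p^2.
Then 3·3^(p + 1) = 3·(3·3^p) ≥ 3·(33p^3 - 2p^2).
Also, for p ≥ 8 we have 3·(33p^3 - 2p^2) ≥ 33(p+1)^3 - 2(p+1)^2, since 3·(33p^3 - 2p^2) − (33(p+1)^3 - 2(p+1)^2) = 66p^3 - 103p^2 - 95p - 31, which is nonnegative for all p ≥ 8.
Combining, 3·3^(p + 1) ≥ 33(p+1)^3 - 2(p+1)^2.
This completes the induction.
Hence the smallest such M is 8.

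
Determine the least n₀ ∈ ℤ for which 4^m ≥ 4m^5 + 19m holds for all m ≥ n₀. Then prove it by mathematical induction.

At m = 8: 65536 < 131224, so the inequality fails and n₀ ≥ 9. We prove 4^m ≥ 4m^5 + 19m for all m ≥ 9.
Base case (m = 9): 4^m = 262144 and 4m^5 + 19m = 236367, so 262144 ≥ 236367.
For the inductive step, assume it holds for an arbitrary i ≥ 9, so 4^i ≥ 4i^5 + 19i.
Then 4^(i + 1) = 4·(4^i) ≥ 4·(4i^5 + 19i).
Also, for i ≥ 9 we have 4·(4i^5 + 19i) ≥ 4(i+1)^5 + 19(i+1), since 4·(4i^5 + 19i) − (4(i+1)^5 + 19(i+1)) = 12i^5 - 20i^4 - 40i^3 - 40i^2 + 37i - 23, which is nonnegative for all i ≥ 9.
Combining, 4^(i + 1) ≥ 4(i+1)^5 + 19(i+1).
Hence, by induction on m, the claim holds for every m ≥ 9.
Hence the smallest such n₀ is 9.

n₀ = 9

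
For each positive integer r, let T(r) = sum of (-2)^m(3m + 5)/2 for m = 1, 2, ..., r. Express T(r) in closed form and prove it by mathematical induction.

We claim T(r) = (-2)^r(r + 2) - 2 for all r ≥ 1.
Base step (r = 1): T(1) = -8, and the closed form gives -8. They agree.
Suppose the result is true for r = m, so T(m) = (-2)^m(m + 2) - 2.
Then T(m+1) = T(m) + ((-2)^m(-3m - 8)) = ((-2)^m(m + 2) - 2) + ((-2)^m(-3m - 8)).
Simplifying, T(m+1) = -2(-2)^m·m - 6(-2)^m - 2 = (-2)^(m+1)((m+1) + 2) - 2,
which is the closed form with r = m+1.
By induction, the statement is established for all r ≥ 1.

T(r) = (-2)^r(r + 2) - 2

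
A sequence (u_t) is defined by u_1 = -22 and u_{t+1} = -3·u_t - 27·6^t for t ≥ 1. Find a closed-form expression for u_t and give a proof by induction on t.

u_t = -4(-3)^(t - 1) - 3·6^t

Computing the first terms: u_1 = -22, u_2 = -96, u_3 = -684. This suggests u_t = -4(-3)^(t - 1) - 3·6^t.
When t = 1: the formula gives -22 = -22 = u_1.
Suppose the result is true for t = j, so u_j = -4(-3)^(j - 1) - 3·6^j.
Then u_{j+1} = -3·u_j - 27·6^j = -3·(-4(-3)^(j - 1) - 3·6^j) - 27·6^j = -4(-3)^j - 3·6^(j + 1) = -4(-3)^((j+1) - 1) - 3·6^(j+1),
which is the claimed formula at t = j+1.
By the principle of mathematical induction, the result holds for all t ≥ 1.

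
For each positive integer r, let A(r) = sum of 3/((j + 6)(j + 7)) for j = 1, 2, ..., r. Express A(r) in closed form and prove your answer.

We claim A(r) = 3r/(7(r + 7)) for all r ≥ 1.
Base case (r = 1): A(1) = 3/56, and the closed form gives 3/56. They agree.
Suppose the result is true for r = j, so A(j) = 3j/(7(j + 7)).
Then A(j+1) = A(j) + (3/((j + 7)(j + 8))) = (3j/(7(j + 7))) + (3/((j + 7)(j + 8))).
Simplifying, A(j+1) = 3(j + 1)/(7(j + 8)) = 3(j+1)/(7((j+1) + 7)),
which is the closed form with r = j+1.
This completes the induction.

A(r) = 3r/(7(r + 7))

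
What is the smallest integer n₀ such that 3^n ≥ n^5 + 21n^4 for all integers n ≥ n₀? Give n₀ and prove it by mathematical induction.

n₀ = 13

At n = 12: 531441 < 684288, so the inequality fails and n₀ ≥ 13. We prove 3^n ≥ n^5 + 21n^4 for all n ≥ 13.
For the base case n = 13: 3^n = 1594323 and n^5 + 21n^4 = 971074, so 1594323 ≥ 971074.
Inductive step: assume the claim holds for n = p, so 3^p ≥ p^5 + 21p^4.
Then 3^(p + 1) = 3·(3^p) ≥ 3·(p^5 + 21p^4).
Also, for p ≥ 13 we have 3·(p^5 + 21p^4) ≥ (p+1)^5 + 21(p+1)^4, since 3·(p^5 + 21p^4) − ((p+1)^5 + 21(p+1)^4) = 2p^5 + 37p^4 - 94p^3 - 136p^2 - 89p - 22, which is nonnegative for all p ≥ 13.
Combining, 3^(p + 1) ≥ (p+1)^5 + 21(p+1)^4.
This completes the induction.
Hence the smallest such n₀ is 13.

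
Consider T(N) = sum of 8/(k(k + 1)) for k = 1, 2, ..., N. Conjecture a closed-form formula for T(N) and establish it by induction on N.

We claim T(N) = 8N/(N + 1) for all N ≥ 1.
When N = 1: T(1) = 4, and the closed form gives 4. They agree.
Inductive step: assume the claim holds for N = k, so T(k) = 8k/(k + 1).
Then T(k+1) = T(k) + (8/((k + 1)(k + 2))) = (8k/(k + 1)) + (8/((k + 1)(k + 2))).
Simplifying, T(k+1) = 8(k + 1)/(k + 2) = 8(k+1)/((k+1) + 1),
which is the closed form with N = k+1.
Hence, by induction on N, the claim holds for every N ≥ 1.

T(N) = 8N/(N + 1)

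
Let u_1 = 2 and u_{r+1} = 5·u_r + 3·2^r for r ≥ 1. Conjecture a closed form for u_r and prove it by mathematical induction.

u_r = -2^r + 4·5^(r - 1)

Computing the first terms: u_1 = 2, u_2 = 16, u_3 = 92. This suggests u_r = -2^r + 4·5^(r - 1).
For the base case r = 1: the formula gives 2 = 2 = u_1.
Inductive step: suppose the statement holds for some i ≥ 1, so u_i = -2^i + 4·5^(i - 1).
Then u_{i+1} = 5·u_i + 3·2^i = 5·(-2^i + 4·5^(i - 1)) + 3·2^i = -2^(i + 1) + 4·5^i = -2^(i+1) + 4·5^((i+1) - 1),
which is the claimed formula at r = i+1.
By induction, the statement is established for all r ≥ 1.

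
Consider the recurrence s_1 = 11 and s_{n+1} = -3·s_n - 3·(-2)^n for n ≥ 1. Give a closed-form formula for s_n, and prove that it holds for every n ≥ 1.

Computing the first terms: s_1 = 11, s_2 = -27, s_3 = 69. This suggests s_n = -3(-2)^n + 5(-3)^(n - 1).
For the base case n = 1: the formula gives 11 = 11 = s_1.
Inductive step: assume the claim holds for n = i, so s_i = -3(-2)^i + 5(-3)^(i - 1).
Then s_{i+1} = -3·s_i - 3·(-2)^i = -3·(-3(-2)^i + 5(-3)^(i - 1)) - 3·(-2)^i = -3(-2)^(i + 1) + 5(-3)^i = -3(-2)^(i+1) + 5(-3)^((i+1) - 1),
which is the claimed formula at n = i+1.
By induction, the statement is established for all n ≥ 1.

s_n = -3(-2)^n + 5(-3)^(n - 1)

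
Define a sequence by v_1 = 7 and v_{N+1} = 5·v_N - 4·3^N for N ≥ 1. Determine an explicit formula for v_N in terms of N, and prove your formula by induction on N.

Computing the first terms: v_1 = 7, v_2 = 23, v_3 = 79. This suggests v_N = 2·3^N + 5^(N - 1).
For the base case N = 1: the formula gives 7 = 7 = v_1.
For the inductive step, assume it holds for an arbitrary p ≥ 1, so v_p = 2·3^p + 5^(p - 1).
Then v_{p+1} = 5·v_p - 4·3^p = 5·(2·3^p + 5^(p - 1)) - 4·3^p = 2·3^(p + 1) + 5^p = 2·3^(p+1) + 5^((p+1) - 1),
which is the claimed formula at N = p+1.
By the principle of mathematical induction, the result holds for all N ≥ 1.

v_N = 2·3^N + 5^(N - 1)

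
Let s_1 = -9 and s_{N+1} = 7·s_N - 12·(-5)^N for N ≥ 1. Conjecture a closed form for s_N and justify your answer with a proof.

s_N = (-5)^N - 4·7^(N - 1)

Computing the first terms: s_1 = -9, s_2 = -3, s_3 = -321. This suggests s_N = (-5)^N - 4·7^(N - 1).
Base step (N = 1): the formula gives -9 = -9 = s_1.
Inductive step: suppose the statement holds for some k ≥ 1, so s_k = (-5)^k - 4·7^(k - 1).
Then s_{k+1} = 7·s_k - 12·(-5)^k = 7·((-5)^k - 4·7^(k - 1)) - 12·(-5)^k = (-5)^(k + 1) - 4·7^k = (-5)^(k+1) - 4·7^((k+1) - 1),
which is the claimed formula at N = k+1.
By the principle of mathematical induction, the result holds for all N ≥ 1.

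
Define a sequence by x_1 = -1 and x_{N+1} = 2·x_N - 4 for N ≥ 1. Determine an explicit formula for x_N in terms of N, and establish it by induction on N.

Computing the first terms: x_1 = -1, x_2 = -6, x_3 = -16. This suggests x_N = -5·2^(N - 1) + 4.
For the base case N = 1: the formula gives -1 = -1 = x_1.
For the inductive step, assume it holds for an arbitrary k ≥ 1, so x_k = -5·2^(k - 1) + 4.
Then x_{k+1} = 2·x_k - 4 = 2·(-5·2^(k - 1) + 4) - 4 = -5·2^k + 4 = -5·2^((k+1) - 1) + 4,
which is the claimed formula at N = k+1.
By the principle of mathematical induction, the result holds for all N ≥ 1.

x_N = -5·2^(N - 1) + 4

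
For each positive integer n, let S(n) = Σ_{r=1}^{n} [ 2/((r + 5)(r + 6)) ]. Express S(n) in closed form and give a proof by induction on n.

S(n) = n/(3(n + 6))

We claim S(n) = n/(3(n + 6)) for all n ≥ 1.
For the base case n = 1: S(1) = 1/21, and the closed form gives 1/21. They agree.
For the inductive step, assume it holds for an arbitrary r ≥ 1, so S(r) = r/(3(r + 6)).
Then S(r+1) = S(r) + (2/((r + 6)(r + 7))) = (r/(3(r + 6))) + (2/((r + 6)(r + 7))).
Simplifying, S(r+1) = (r + 1)/(3(r + 7)) = (r+1)/(3((r+1) + 6)),
which is the closed form with n = r+1.
Hence, by induction on n, the claim holds for every n ≥ 1.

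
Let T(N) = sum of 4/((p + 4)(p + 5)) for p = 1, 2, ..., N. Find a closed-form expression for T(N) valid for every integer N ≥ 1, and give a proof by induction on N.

We claim T(N) = 4N/(5(N + 5)) for all N ≥ 1.
Base step (N = 1): T(1) = 2/15, and the closed form gives 2/15. They agree.
Suppose the result is true for N = p, so T(p) = 4p/(5(p + 5)).
Then T(p+1) = T(p) + (4/((p + 5)(p + 6))) = (4p/(5(p + 5))) + (4/((p + 5)(p + 6))).
Simplifying, T(p+1) = 4(p + 1)/(5(p + 6)) = 4(p+1)/(5((p+1) + 5)),
which is the closed form with N = p+1.
Hence, by induction on N, the claim holds for every N ≥ 1.

T(N) = 4N/(5(N + 5))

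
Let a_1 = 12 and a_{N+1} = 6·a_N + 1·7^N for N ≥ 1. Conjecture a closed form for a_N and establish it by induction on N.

Computing the first terms: a_1 = 12, a_2 = 79, a_3 = 523. This suggests a_N = 5·6^(N - 1) + 7^N.
For the base case N = 1: the formula gives 12 = 12 = a_1.
Suppose the result is true for N = p, so a_p = 5·6^(p - 1) + 7^p.
Then a_{p+1} = 6·a_p + 1·7^p = 6·(5·6^(p - 1) + 7^p) + 1·7^p = 5·6^p + 7^(p + 1) = 5·6^((p+1) - 1) + 7^(p+1),
which is the claimed formula at N = p+1.
Hence, by induction on N, the claim holds for every N ≥ 1.

a_N = 5·6^(N - 1) + 7^N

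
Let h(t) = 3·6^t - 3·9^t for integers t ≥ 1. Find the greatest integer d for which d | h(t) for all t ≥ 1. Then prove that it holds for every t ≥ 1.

Computing the first values: h(1) = -9 and h(2) = -135; gcd(-9, -135) = 9, so d ≤ 9.
We prove 9 | 3·6^t - 3·9^t for all t ≥ 1 by induction on t.
When t = 1: h(1) = -9 = 9·(-1), so 9 | h(1).
Inductive step: suppose the statement holds for some r ≥ 1, i.e. 9 | h(r). Then
h(r+1) − 9·h(r) = (3·6^(r+1) - 3·9^(r+1)) − 9·(3·6^r - 3·9^r) = (3)·6^r·(6 − 9) = (-9)·6^r. Since 9 | h(r) by the inductive hypothesis, 9 | 9·h(r); and 9 | -9 since -9 = 9·-1. Therefore 9 | h(r+1).
By induction, the statement is established for all t ≥ 1.
Therefore the largest such d is 9.

d = 9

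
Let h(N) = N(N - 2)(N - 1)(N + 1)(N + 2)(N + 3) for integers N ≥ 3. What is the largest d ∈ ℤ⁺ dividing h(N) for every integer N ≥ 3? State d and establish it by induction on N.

Computing the first values: h(3) = 720 and h(4) = 5040; gcd(720, 5040) = 720, so d ≤ 720.
We prove 720 | N(N - 2)(N - 1)(N + 1)(N + 2)(N + 3) for all N ≥ 3 by induction on N.
Base case (N = 3): h(3) = 720 = 720·(1), so 720 | h(3).
Inductive step: suppose the statement holds for some j ≥ 3, i.e. 720 | h(j). Then
h(j+1) − h(j) = (j-1)·j·(j+1)·(j+2)·(j+3)·(j+4) − (j-2)·(j-1)·j·(j+1)·(j+2)·(j+3) = (j-1)·j·(j+1)·(j+2)·(j+3)·[(j+4) − (j-2)] = 6·(j-1)·j·(j+1)·(j+2)·(j+3). The product of 5 consecutive integers is divisible by (5)! = 120, so h(j+1) − h(j) is divisible by 6·120 = 720. By the inductive hypothesis 720 | h(j), hence 720 | h(j+1).
By the principle of mathematical induction, the result holds for all N ≥ 3.
Therefore the largest such d is 720.

d = 720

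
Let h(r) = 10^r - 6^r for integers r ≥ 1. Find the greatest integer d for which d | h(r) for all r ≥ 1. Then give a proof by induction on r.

Computing the first values: h(1) = 4 and h(2) = 64; gcd(4, 64) = 4, so d ≤ 4.
We prove 4 | 10^r - 6^r for all r ≥ 1 by induction on r.
Base case (r = 1): h(1) = 4 = 4·(1), so 4 | h(1).
Inductive step: assume the claim holds for r = k, i.e. 4 | h(k). Then
10^{k+1} − 6^{k+1} = 10·10^k − 6·6^k = 10·(10^k − 6^k) + (4)·6^k. The first term is divisible by 4 by the inductive hypothesis, and the second term (4)·6^k is divisible by 4 since 4 | 4. Hence 4 | h(k+1).
By induction, the statement is established for all r ≥ 1.
Therefore the largest such d is 4.

d = 4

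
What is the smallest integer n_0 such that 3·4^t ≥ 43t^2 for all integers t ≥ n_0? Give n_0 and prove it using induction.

n_0 = 4

At t = 3: 192 < 387, so the inequality fails and n_0 ≥ 4. We prove 3·4^t ≥ 43t^2 for all t ≥ 4.
When t = 4: 3·4^t = 768 and 43t^2 = 688, so 768 ≥ 688.
Inductive step: suppose the statement holds for some p ≥ 4, so 3·4^p ≥ 43p^2.
Then 3·4^(p + 1) = 4·(3·4^p) ≥ 4·(43p^2).
Also, for p ≥ 4 we have 4·(43p^2) ≥ 43(p+1)^2, since 4 ≥ (1 + 1/p)^2 for all p ≥ 4.
Combining, 3·4^(p + 1) ≥ 43(p+1)^2.
By induction, the statement is established for all t ≥ 4.
Hence the smallest such n_0 is 4.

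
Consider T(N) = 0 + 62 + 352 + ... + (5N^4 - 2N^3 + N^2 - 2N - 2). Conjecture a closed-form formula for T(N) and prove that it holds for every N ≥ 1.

T(N) = N(N - 1)(N^3 + 3N^2 + 4N + 3)

We claim T(N) = N(N - 1)(N^3 + 3N^2 + 4N + 3) for all N ≥ 1.
When N = 1: T(1) = 0, and the closed form gives 0. They agree.
Inductive step: assume the claim holds for N = k, so T(k) = k(k^4 + 2k^3 + k^2 - k - 3).
Then T(k+1) = T(k) + (k(5k^3 + 18k^2 + 25k + 14)) = (k(k^4 + 2k^3 + k^2 - k - 3)) + (k(5k^3 + 18k^2 + 25k + 14)).
Simplifying, T(k+1) = k(k + 1)(k^3 + 6k^2 + 13k + 11) = (k+1)((k+1) - 1)((k+1)^3 + 3(k+1)^2 + 4(k+1) + 3),
which is the closed form with N = k+1.
Hence, by induction on N, the claim holds for every N ≥ 1.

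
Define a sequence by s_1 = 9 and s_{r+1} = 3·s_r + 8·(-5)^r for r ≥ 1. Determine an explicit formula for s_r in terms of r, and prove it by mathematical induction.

Computing the first terms: s_1 = 9, s_2 = -13, s_3 = 161. This suggests s_r = -(-5)^r + 4·3^(r - 1).
Base case (r = 1): the formula gives 9 = 9 = s_1.
Suppose the result is true for r = m, so s_m = -(-5)^m + 4·3^(m - 1).
Then s_{m+1} = 3·s_m + 8·(-5)^m = 3·(-(-5)^m + 4·3^(m - 1)) + 8·(-5)^m = -(-5)^(m + 1) + 4·3^m = -(-5)^(m+1) + 4·3^((m+1) - 1),
which is the claimed formula at r = m+1.
This completes the induction.

s_r = -(-5)^r + 4·3^(r - 1)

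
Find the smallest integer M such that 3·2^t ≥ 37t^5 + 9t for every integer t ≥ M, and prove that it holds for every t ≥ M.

M = 28

At t = 27: 402653184 < 530909802, so the inequality fails and M ≥ 28. We prove 3·2^t ≥ 37t^5 + 9t for all t ≥ 28.
For the base case t = 28: 3·2^t = 805306368 and 37t^5 + 9t = 636783868, so 805306368 ≥ 636783868.
Suppose the result is true for t = r, so 3·2^r ≥ 37r^5 + 9r.
Then 3·2^(r + 1) = 2·(3·2^r) ≥ 2·(37r^5 + 9r).
Also, for r ≥ 28 we have 2·(37r^5 + 9r) ≥ 37(r+1)^5 + 9(r+1), since 2·(37r^5 + 9r) − (37(r+1)^5 + 9(r+1)) = 37r^5 - 185r^4 - 370r^3 - 370r^2 - 176r - 46, which is nonnegative for all r ≥ 28.
Combining, 3·2^(r + 1) ≥ 37(r+1)^5 + 9(r+1).
By the principle of mathematical induction, the result holds for all t ≥ 28.
Hence the smallest such M is 28.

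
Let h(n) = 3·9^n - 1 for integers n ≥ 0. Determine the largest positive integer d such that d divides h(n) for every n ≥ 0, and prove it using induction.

d = 2

Computing the first values: h(0) = 2 and h(1) = 26; gcd(2, 26) = 2, so d ≤ 2.
We prove 2 | 3·9^n - 1 for all n ≥ 0 by induction on n.
Base step (n = 0): h(0) = 2 = 2·(1), so 2 | h(0).
Inductive step: assume the claim holds for n = k, i.e. 2 | h(k). Then
h(k+1) = 3·9^(k+1) - 1 = 9·(3·9^k - 1) + 8 = 9·h(k) + 8. The first term is divisible by 2 by the inductive hypothesis, and 8 is divisible by 2. Hence 2 | h(k+1).
Hence, by induction on n, the claim holds for every n ≥ 0.
Therefore the largest such d is 2.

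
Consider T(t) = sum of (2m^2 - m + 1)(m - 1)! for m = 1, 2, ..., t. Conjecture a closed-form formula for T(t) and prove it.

T(t) = (2t + 1)t! - 1

We claim T(t) = (2t + 1)t! - 1 for all t ≥ 1.
When t = 1: T(1) = 2, and the closed form gives 2. They agree.
Suppose the result is true for t = m, so T(m) = (2m + 1)m! - 1.
Then T(m+1) = T(m) + ((2m^2 + 3m + 2)m!) = ((2m + 1)m! - 1) + ((2m^2 + 3m + 2)m!).
Simplifying, T(m+1) = (2(m+1) + 1)(m+1)! - 1,
which is the closed form with t = m+1.
By induction, the statement is established for all t ≥ 1.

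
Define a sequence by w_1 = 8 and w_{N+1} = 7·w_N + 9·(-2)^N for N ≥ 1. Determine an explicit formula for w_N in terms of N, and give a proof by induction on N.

w_N = -(-2)^N + 6·7^(N - 1)

Computing the first terms: w_1 = 8, w_2 = 38, w_3 = 302. This suggests w_N = -(-2)^N + 6·7^(N - 1).
Base step (N = 1): the formula gives 8 = 8 = w_1.
Inductive step: assume the claim holds for N = k, so w_k = -(-2)^k + 6·7^(k - 1).
Then w_{k+1} = 7·w_k + 9·(-2)^k = 7·(-(-2)^k + 6·7^(k - 1)) + 9·(-2)^k = -(-2)^(k + 1) + 6·7^k = -(-2)^(k+1) + 6·7^((k+1) - 1),
which is the claimed formula at N = k+1.
This completes the induction.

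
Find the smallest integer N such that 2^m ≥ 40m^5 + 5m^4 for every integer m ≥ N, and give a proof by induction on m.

At m = 29: 536870912 < 823982365, so the inequality fails and N ≥ 30. We prove 2^m ≥ 40m^5 + 5m^4 for all m ≥ 30.
Base case (m = 30): 2^m = 1073741824 and 40m^5 + 5m^4 = 976050000, so 1073741824 ≥ 976050000.
For the inductive step, assume it holds for an arbitrary i ≥ 30, so 2^i ≥ 40i^5 + 5i^4.
Then 2^(i + 1) = 2·(2^i) ≥ 2·(40i^5 + 5i^4).
Also, for i ≥ 30 we have 2·(40i^5 + 5i^4) ≥ 40(i+1)^5 + 5(i+1)^4, since 2·(40i^5 + 5i^4) − (40(i+1)^5 + 5(i+1)^4) = 40i^5 - 195i^4 - 420i^3 - 430i^2 - 220i - 45, which is nonnegative for all i ≥ 30.
Combining, 2^(i + 1) ≥ 40(i+1)^5 + 5(i+1)^4.
By the principle of mathematical induction, the result holds for all m ≥ 30.
Hence the smallest such N is 30.

N = 30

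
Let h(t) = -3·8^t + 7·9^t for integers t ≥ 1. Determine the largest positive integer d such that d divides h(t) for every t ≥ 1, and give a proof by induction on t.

Computing the first values: h(1) = 39 and h(2) = 375; gcd(39, 375) = 3, so d ≤ 3.
We prove 3 | -3·8^t + 7·9^t for all t ≥ 1 by induction on t.
When t = 1: h(1) = 39 = 3·(13), so 3 | h(1).
For the inductive step, assume it holds for an arbitrary m ≥ 1, i.e. 3 | h(m). Then
h(m+1) − 9·h(m) = (-3·8^(m+1) + 7·9^(m+1)) − 9·(-3·8^m + 7·9^m) = (-3)·8^m·(8 − 9) = (3)·8^m. Since 3 | h(m) by the inductive hypothesis, 3 | 9·h(m); and 3 | 3 since 3 = 3·1. Therefore 3 | h(m+1).
By induction, the statement is established for all t ≥ 1.
Therefore the largest such d is 3.

d = 3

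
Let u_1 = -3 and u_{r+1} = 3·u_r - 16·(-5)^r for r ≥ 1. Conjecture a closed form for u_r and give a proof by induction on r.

u_r = 2(-5)^r + 7·3^(r - 1)

Computing the first terms: u_1 = -3, u_2 = 71, u_3 = -187. This suggests u_r = 2(-5)^r + 7·3^(r - 1).
For the base case r = 1: the formula gives -3 = -3 = u_1.
For the inductive step, assume it holds for an arbitrary i ≥ 1, so u_i = 2(-5)^i + 7·3^(i - 1).
Then u_{i+1} = 3·u_i - 16·(-5)^i = 3·(2(-5)^i + 7·3^(i - 1)) - 16·(-5)^i = 2(-5)^(i + 1) + 7·3^i = 2(-5)^(i+1) + 7·3^((i+1) - 1),
which is the claimed formula at r = i+1.
Hence, by induction on r, the claim holds for every r ≥ 1.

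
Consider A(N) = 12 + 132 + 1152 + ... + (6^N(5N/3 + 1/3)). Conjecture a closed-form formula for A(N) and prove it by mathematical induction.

A(N) = 2·6^N·N

We claim A(N) = 2·6^N·N for all N ≥ 1.
When N = 1: A(1) = 12, and the closed form gives 12. They agree.
For the inductive step, assume it holds for an arbitrary i ≥ 1, so A(i) = 2·6^i·i.
Then A(i+1) = A(i) + (6^i(10i + 12)) = (2·6^i·i) + (6^i(10i + 12)).
Simplifying, A(i+1) = 12·6^i(i + 1) = 2·6^(i+1)·(i+1),
which is the closed form with N = i+1.
By induction, the statement is established for all N ≥ 1.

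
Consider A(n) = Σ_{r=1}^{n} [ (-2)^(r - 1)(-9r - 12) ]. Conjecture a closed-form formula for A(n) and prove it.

We claim A(n) = (-2)^n(3n + 5) - 5 for all n ≥ 1.
Base step (n = 1): A(1) = -21, and the closed form gives -21. They agree.
For the inductive step, assume it holds for an arbitrary r ≥ 1, so A(r) = (-2)^r(3r + 5) - 5.
Then A(r+1) = A(r) + ((-2)^r(-9r - 21)) = ((-2)^r(3r + 5) - 5) + ((-2)^r(-9r - 21)).
Simplifying, A(r+1) = -6(-2)^r·r - 16(-2)^r - 5 = (-2)^(r+1)(3(r+1) + 5) - 5,
which is the closed form with n = r+1.
By the principle of mathematical induction, the result holds for all n ≥ 1.

A(n) = (-2)^n(3n + 5) - 5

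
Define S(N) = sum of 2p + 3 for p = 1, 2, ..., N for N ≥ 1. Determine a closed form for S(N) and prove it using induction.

S(N) = N(N + 4)

We claim S(N) = N(N + 4) for all N ≥ 1.
When N = 1: S(1) = 5, and the closed form gives 5. They agree.
Suppose the result is true for N = p, so S(p) = p(p + 4).
Then S(p+1) = S(p) + (2p + 5) = (p(p + 4)) + (2p + 5).
Simplifying, S(p+1) = (p + 1)(p + 5) = (p+1)((p+1) + 4),
which is the closed form with N = p+1.
By the principle of mathematical induction, the result holds for all N ≥ 1.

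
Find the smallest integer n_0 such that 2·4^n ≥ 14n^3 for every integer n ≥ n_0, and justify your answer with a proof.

At n = 4: 512 < 896, so the inequality fails and n_0 ≥ 5. We prove 2·4^n ≥ 14n^3 for all n ≥ 5.
Base step (n = 5): 2·4^n = 2048 and 14n^3 = 1750, so 2048 ≥ 1750.
Inductive step: suppose the statement holds for some r ≥ 5, so 2·4^r ≥ 14r^3.
Then 2·4^(r + 1) = 4·(2·4^r) ≥ 4·(14r^3).
Also, for r ≥ 5 we have 4·(14r^3) ≥ 14(r+1)^3, since 4 ≥ (1 + 1/r)^3 for all r ≥ 5.
Combining, 2·4^(r + 1) ≥ 14(r+1)^3.
By the principle of mathematical induction, the result holds for all n ≥ 5.
Hence the smallest such n_0 is 5.

n_0 = 5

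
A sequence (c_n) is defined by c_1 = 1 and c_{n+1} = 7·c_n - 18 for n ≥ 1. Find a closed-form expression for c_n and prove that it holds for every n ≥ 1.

Computing the first terms: c_1 = 1, c_2 = -11, c_3 = -95. This suggests c_n = -2·7^(n - 1) + 3.
For the base case n = 1: the formula gives 1 = 1 = c_1.
Suppose the result is true for n = p, so c_p = -2·7^(p - 1) + 3.
Then c_{p+1} = 7·c_p - 18 = 7·(-2·7^(p - 1) + 3) - 18 = -2·7^p + 3 = -2·7^((p+1) - 1) + 3,
which is the claimed formula at n = p+1.
This completes the induction.

c_n = -2·7^(n - 1) + 3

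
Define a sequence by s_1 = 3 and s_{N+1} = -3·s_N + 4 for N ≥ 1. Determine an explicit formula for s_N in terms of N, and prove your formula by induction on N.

Computing the first terms: s_1 = 3, s_2 = -5, s_3 = 19. This suggests s_N = 2(-3)^(N - 1) + 1.
When N = 1: the formula gives 3 = 3 = s_1.
Inductive step: suppose the statement holds for some j ≥ 1, so s_j = 2(-3)^(j - 1) + 1.
Then s_{j+1} = -3·s_j + 4 = -3·(2(-3)^(j - 1) + 1) + 4 = 2(-3)^j + 1 = 2(-3)^((j+1) - 1) + 1,
which is the claimed formula at N = j+1.
By the principle of mathematical induction, the result holds for all N ≥ 1.

s_N = 2(-3)^(N - 1) + 1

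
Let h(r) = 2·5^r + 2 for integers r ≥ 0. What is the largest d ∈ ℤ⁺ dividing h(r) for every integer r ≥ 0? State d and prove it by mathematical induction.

Computing the first values: h(0) = 4 and h(1) = 12; gcd(4, 12) = 4, so d ≤ 4.
We prove 4 | 2·5^r + 2 for all r ≥ 0 by induction on r.
Base step (r = 0): h(0) = 4 = 4·(1), so 4 | h(0).
Inductive step: suppose the statement holds for some j ≥ 0, i.e. 4 | h(j). Then
h(j+1) = 2·5^(j+1) + 2 = 5·(2·5^j + 2) - 8 = 5·h(j) - 8. The first term is divisible by 4 by the inductive hypothesis, and -8 is divisible by 4. Hence 4 | h(j+1).
By induction, the statement is established for all r ≥ 0.
Therefore the largest such d is 4.

d = 4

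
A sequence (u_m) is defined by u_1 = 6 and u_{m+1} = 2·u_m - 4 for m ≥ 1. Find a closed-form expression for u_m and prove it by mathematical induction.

Computing the first terms: u_1 = 6, u_2 = 8, u_3 = 12. This suggests u_m = 2^m + 4.
Base case (m = 1): the formula gives 6 = 6 = u_1.
Suppose the result is true for m = r, so u_r = 2^r + 4.
Then u_{r+1} = 2·u_r - 4 = 2·(2^r + 4) - 4 = 2^(r + 1) + 4,
which is the claimed formula at m = r+1.
By induction, the statement is established for all m ≥ 1.

u_m = 2^m + 4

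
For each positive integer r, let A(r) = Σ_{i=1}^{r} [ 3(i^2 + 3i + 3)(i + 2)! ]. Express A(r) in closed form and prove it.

A(r) = (3r + 3)(r + 3)! - 18

We claim A(r) = (3r + 3)(r + 3)! - 18 for all r ≥ 1.
For the base case r = 1: A(1) = 126, and the closed form gives 126. They agree.
Inductive step: suppose the statement holds for some i ≥ 1, so A(i) = (3i + 3)(i + 3)! - 18.
Then A(i+1) = A(i) + (3(i^2 + 5i + 7)(i + 3)!) = ((3i + 3)(i + 3)! - 18) + (3(i^2 + 5i + 7)(i + 3)!).
Simplifying, A(i+1) = (3(i+1) + 3)((i+1) + 3)! - 18,
which is the closed form with r = i+1.
Hence, by induction on r, the claim holds for every r ≥ 1.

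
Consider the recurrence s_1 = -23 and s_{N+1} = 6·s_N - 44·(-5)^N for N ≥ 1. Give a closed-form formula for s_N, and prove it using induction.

s_N = 4(-5)^N - 3·6^(N - 1)

Computing the first terms: s_1 = -23, s_2 = 82, s_3 = -608. This suggests s_N = 4(-5)^N - 3·6^(N - 1).
When N = 1: the formula gives -23 = -23 = s_1.
Inductive step: assume the claim holds for N = r, so s_r = 4(-5)^r - 3·6^(r - 1).
Then s_{r+1} = 6·s_r - 44·(-5)^r = 6·(4(-5)^r - 3·6^(r - 1)) - 44·(-5)^r = 4(-5)^(r + 1) - 3·6^r = 4(-5)^(r+1) - 3·6^((r+1) - 1),
which is the claimed formula at N = r+1.
By induction, the statement is established for all N ≥ 1.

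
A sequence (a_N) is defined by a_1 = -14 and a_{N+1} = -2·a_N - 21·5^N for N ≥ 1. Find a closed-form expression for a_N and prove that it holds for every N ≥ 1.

a_N = (-2)^(N - 1) - 3·5^N

Computing the first terms: a_1 = -14, a_2 = -77, a_3 = -371. This suggests a_N = (-2)^(N - 1) - 3·5^N.
When N = 1: the formula gives -14 = -14 = a_1.
Suppose the result is true for N = r, so a_r = (-2)^(r - 1) - 3·5^r.
Then a_{r+1} = -2·a_r - 21·5^r = -2·((-2)^(r - 1) - 3·5^r) - 21·5^r = (-2)^r - 3·5^(r + 1) = (-2)^((r+1) - 1) - 3·5^(r+1),
which is the claimed formula at N = r+1.
Hence, by induction on N, the claim holds for every N ≥ 1.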